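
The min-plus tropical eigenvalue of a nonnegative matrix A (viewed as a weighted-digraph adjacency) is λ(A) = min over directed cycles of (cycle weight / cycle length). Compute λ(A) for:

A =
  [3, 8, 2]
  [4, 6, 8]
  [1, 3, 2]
λ(A) = 3/2

Enumerate directed cycles and compute their means (weight / length). Sample:
  cycle 0 → 0: weight = 3, length = 1, mean = 3/1 ≈ 3.000
  cycle 1 → 1: weight = 6, length = 1, mean = 6/1 ≈ 6.000
  cycle 2 → 2: weight = 2, length = 1, mean = 2/1 ≈ 2.000
  cycle 0 → 1 → 0: weight = 12, length = 2, mean = 12/2 ≈ 6.000
  cycle 0 → 2 → 0: weight = 3, length = 2, mean = 3/2 ≈ 1.500
  cycle 1 → 0 → 1: weight = 12, length = 2, mean = 12/2 ≈ 6.000
Minimum mean = 1.500, attained e.g. along the cycle 0 → 2 → 0 with weight 3 and length 2. So λ(A) = 3/2 = 3/2.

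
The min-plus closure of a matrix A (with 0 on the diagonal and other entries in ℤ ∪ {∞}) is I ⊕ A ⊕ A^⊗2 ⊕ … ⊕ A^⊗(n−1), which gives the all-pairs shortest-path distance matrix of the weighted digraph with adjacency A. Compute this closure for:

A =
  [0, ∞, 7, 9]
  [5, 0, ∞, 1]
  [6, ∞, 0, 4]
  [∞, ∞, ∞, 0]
Closure =
  [0, ∞, 7, 9]
  [5, 0, 12, 1]
  [6, ∞, 0, 4]
  [∞, ∞, ∞, 0]

This is the Floyd-Warshall all-pairs shortest-path computation. For each intermediate vertex k = 0, 1, …, 3, update dist[i][j] ← min(dist[i][j], dist[i][k] + dist[k][j]). The final matrix gives, for each (i, j), the minimum total weight of any directed path from i to j (possibly empty when i = j).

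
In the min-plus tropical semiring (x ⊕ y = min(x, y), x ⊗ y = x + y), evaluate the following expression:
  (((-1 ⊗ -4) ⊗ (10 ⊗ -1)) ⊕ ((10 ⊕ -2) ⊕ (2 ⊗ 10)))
(((-1 ⊗ -4) ⊗ (10 ⊗ -1)) ⊕ ((10 ⊕ -2) ⊕ (2 ⊗ 10))) = -2

Expand innermost to outermost. Recall ⊕ takes the minimum of its arguments and ⊗ takes their sum. Working out the expression (((-1 ⊗ -4) ⊗ (10 ⊗ -1)) ⊕ ((10 ⊕ -2) ⊕ (2 ⊗ 10))) gives -2.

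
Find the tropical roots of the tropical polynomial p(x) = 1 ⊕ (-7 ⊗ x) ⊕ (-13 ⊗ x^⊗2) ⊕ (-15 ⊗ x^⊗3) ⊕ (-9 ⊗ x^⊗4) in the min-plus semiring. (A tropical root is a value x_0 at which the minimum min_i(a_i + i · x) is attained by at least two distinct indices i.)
Roots: {-6, 2, 6, 8}

Each tropical root is a break point of the lower envelope of the lines y = a_i + i · x (there are 5 lines, with slopes 0, 1, ..., 4). Only the lines that attain the minimum somewhere contribute to roots; other lines are dominated. Here the surviving (envelope) indices are i = 4, i = 3, i = 2, i = 1, i = 0.
Intersections between consecutive envelope lines give the roots: for adjacent envelope indices i < j the intersection is x = (a_i − a_j) / (j − i). Reading off the sorted break points: {-6, 2, 6, 8}.
Verification: at each break x_0, at least two indices attain the minimum of min_i(a_i + i · x_0).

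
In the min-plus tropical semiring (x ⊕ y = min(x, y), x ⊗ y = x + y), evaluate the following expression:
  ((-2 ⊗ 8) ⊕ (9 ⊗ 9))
((-2 ⊗ 8) ⊕ (9 ⊗ 9)) = 6

Expand innermost to outermost. Recall ⊕ takes the minimum of its arguments and ⊗ takes their sum. Working out the expression ((-2 ⊗ 8) ⊕ (9 ⊗ 9)) gives 6.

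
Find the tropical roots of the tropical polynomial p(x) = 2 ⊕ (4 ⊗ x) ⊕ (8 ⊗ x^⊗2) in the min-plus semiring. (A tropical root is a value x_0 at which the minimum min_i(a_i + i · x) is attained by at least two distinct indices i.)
Roots: {-4, -2}

Each tropical root is a break point of the lower envelope of the lines y = a_i + i · x (there are 3 lines, with slopes 0, 1, ..., 2). Only the lines that attain the minimum somewhere contribute to roots; other lines are dominated. Here the surviving (envelope) indices are i = 2, i = 1, i = 0.
Intersections between consecutive envelope lines give the roots: for adjacent envelope indices i < j the intersection is x = (a_i − a_j) / (j − i). Reading off the sorted break points: {-4, -2}.
Verification: at each break x_0, at least two indices attain the minimum of min_i(a_i + i · x_0).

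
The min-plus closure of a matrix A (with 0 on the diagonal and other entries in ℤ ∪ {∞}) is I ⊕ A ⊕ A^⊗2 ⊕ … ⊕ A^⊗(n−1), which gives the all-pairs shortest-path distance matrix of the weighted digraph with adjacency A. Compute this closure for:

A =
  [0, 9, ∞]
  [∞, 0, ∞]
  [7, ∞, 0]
Closure =
  [0, 9, ∞]
  [∞, 0, ∞]
  [7, 16, 0]

This is the Floyd-Warshall all-pairs shortest-path computation. For each intermediate vertex k = 0, 1, …, 2, update dist[i][j] ← min(dist[i][j], dist[i][k] + dist[k][j]). The final matrix gives, for each (i, j), the minimum total weight of any directed path from i to j (possibly empty when i = j).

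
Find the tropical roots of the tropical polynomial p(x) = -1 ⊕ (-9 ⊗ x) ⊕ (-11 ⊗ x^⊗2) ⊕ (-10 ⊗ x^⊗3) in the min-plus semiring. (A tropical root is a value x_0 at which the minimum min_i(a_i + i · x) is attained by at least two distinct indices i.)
Roots: {-1, 2, 8}

Each tropical root is a break point of the lower envelope of the lines y = a_i + i · x (there are 4 lines, with slopes 0, 1, ..., 3). Only the lines that attain the minimum somewhere contribute to roots; other lines are dominated. Here the surviving (envelope) indices are i = 3, i = 2, i = 1, i = 0.
Intersections between consecutive envelope lines give the roots: for adjacent envelope indices i < j the intersection is x = (a_i − a_j) / (j − i). Reading off the sorted break points: {-1, 2, 8}.
Verification: at each break x_0, at least two indices attain the minimum of min_i(a_i + i · x_0).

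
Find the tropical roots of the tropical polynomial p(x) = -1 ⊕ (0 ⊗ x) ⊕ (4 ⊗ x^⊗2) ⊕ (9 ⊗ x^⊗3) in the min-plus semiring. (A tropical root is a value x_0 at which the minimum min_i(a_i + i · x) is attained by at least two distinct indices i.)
Roots: {-5, -4, -1}

Each tropical root is a break point of the lower envelope of the lines y = a_i + i · x (there are 4 lines, with slopes 0, 1, ..., 3). Only the lines that attain the minimum somewhere contribute to roots; other lines are dominated. Here the surviving (envelope) indices are i = 3, i = 2, i = 1, i = 0.
Intersections between consecutive envelope lines give the roots: for adjacent envelope indices i < j the intersection is x = (a_i − a_j) / (j − i). Reading off the sorted break points: {-5, -4, -1}.
Verification: at each break x_0, at least two indices attain the minimum of min_i(a_i + i · x_0).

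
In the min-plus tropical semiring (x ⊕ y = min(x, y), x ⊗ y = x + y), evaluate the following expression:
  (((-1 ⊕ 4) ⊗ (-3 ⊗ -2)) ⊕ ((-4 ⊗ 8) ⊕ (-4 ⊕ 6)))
(((-1 ⊕ 4) ⊗ (-3 ⊗ -2)) ⊕ ((-4 ⊗ 8) ⊕ (-4 ⊕ 6))) = -6

Expand innermost to outermost. Recall ⊕ takes the minimum of its arguments and ⊗ takes their sum. Working out the expression (((-1 ⊕ 4) ⊗ (-3 ⊗ -2)) ⊕ ((-4 ⊗ 8) ⊕ (-4 ⊕ 6))) gives -6.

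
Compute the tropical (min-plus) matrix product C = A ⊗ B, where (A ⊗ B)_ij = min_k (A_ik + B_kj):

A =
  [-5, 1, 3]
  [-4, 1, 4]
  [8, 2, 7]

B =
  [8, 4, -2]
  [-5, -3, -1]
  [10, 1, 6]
A ⊗ B =
  [-4, -2, -7]
  [-4, -2, -6]
  [-3, -1, 1]

Apply the min-plus product entry-by-entry:
  C[0][0] = min over k of (A[0][0] + B[0][0] = -5 + 8 = 3, A[0][1] + B[1][0] = 1 + -5 = -4, A[0][2] + B[2][0] = 3 + 10 = 13) = -4 (attained at k = 1)
  C[0][1] = min over k of (A[0][0] + B[0][1] = -5 + 4 = -1, A[0][1] + B[1][1] = 1 + -3 = -2, A[0][2] + B[2][1] = 3 + 1 = 4) = -2 (attained at k = 1)
  C[0][2] = min over k of (A[0][0] + B[0][2] = -5 + -2 = -7, A[0][1] + B[1][2] = 1 + -1 = 0, A[0][2] + B[2][2] = 3 + 6 = 9) = -7 (attained at k = 0)
  C[1][0] = min over k of (A[1][0] + B[0][0] = -4 + 8 = 4, A[1][1] + B[1][0] = 1 + -5 = -4, A[1][2] + B[2][0] = 4 + 10 = 14) = -4 (attained at k = 1)
  C[1][1] = min over k of (A[1][0] + B[0][1] = -4 + 4 = 0, A[1][1] + B[1][1] = 1 + -3 = -2, A[1][2] + B[2][1] = 4 + 1 = 5) = -2 (attained at k = 1)
  C[1][2] = min over k of (A[1][0] + B[0][2] = -4 + -2 = -6, A[1][1] + B[1][2] = 1 + -1 = 0, A[1][2] + B[2][2] = 4 + 6 = 10) = -6 (attained at k = 0)
  C[2][0] = min over k of (A[2][0] + B[0][0] = 8 + 8 = 16, A[2][1] + B[1][0] = 2 + -5 = -3, A[2][2] + B[2][0] = 7 + 10 = 17) = -3 (attained at k = 1)
  C[2][1] = min over k of (A[2][0] + B[0][1] = 8 + 4 = 12, A[2][1] + B[1][1] = 2 + -3 = -1, A[2][2] + B[2][1] = 7 + 1 = 8) = -1 (attained at k = 1)
  C[2][2] = min over k of (A[2][0] + B[0][2] = 8 + -2 = 6, A[2][1] + B[1][2] = 2 + -1 = 1, A[2][2] + B[2][2] = 7 + 6 = 13) = 1 (attained at k = 1)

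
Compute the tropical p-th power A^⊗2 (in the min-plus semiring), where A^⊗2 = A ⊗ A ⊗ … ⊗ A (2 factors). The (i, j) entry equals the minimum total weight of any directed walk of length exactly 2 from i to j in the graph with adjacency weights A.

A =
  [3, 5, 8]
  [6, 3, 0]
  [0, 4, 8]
A^⊗2 =
  [6, 8, 5]
  [0, 4, 3]
  [3, 5, 4]

Each entry (A^⊗2)_ij equals the minimum over all length-2 walks i = v_0 → v_1 → … → v_2 = j of Σ_t A[v_t][v_{t+1}]. For example, for (i, j) = (0, 2) we minimise over 3 possible intermediate vertex sequences; the minimum is 5, attained along the walk 0 → 1 → 2.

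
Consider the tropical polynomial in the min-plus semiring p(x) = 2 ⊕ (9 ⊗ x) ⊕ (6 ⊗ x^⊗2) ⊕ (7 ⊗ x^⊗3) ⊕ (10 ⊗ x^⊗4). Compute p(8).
p(8) = 2

A tropical monomial a ⊗ x^⊗i evaluates to a + i · x. Evaluating each term at x = 8:
  Term 0 contributes 2 + 0 · 8 = 2
  Term 1 contributes 9 + 1 · 8 = 17
  Term 2 contributes 6 + 2 · 8 = 22
  Term 3 contributes 7 + 3 · 8 = 31
  Term 4 contributes 10 + 4 · 8 = 42
p(8) = ⊕ of these = min[2, 17, 22, 31, 42] = 2.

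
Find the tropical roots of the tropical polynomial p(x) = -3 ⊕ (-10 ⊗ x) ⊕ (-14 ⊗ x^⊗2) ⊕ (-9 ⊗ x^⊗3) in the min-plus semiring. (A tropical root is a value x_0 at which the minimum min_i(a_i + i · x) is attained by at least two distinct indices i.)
Roots: {-5, 4, 7}

Each tropical root is a break point of the lower envelope of the lines y = a_i + i · x (there are 4 lines, with slopes 0, 1, ..., 3). Only the lines that attain the minimum somewhere contribute to roots; other lines are dominated. Here the surviving (envelope) indices are i = 3, i = 2, i = 1, i = 0.
Intersections between consecutive envelope lines give the roots: for adjacent envelope indices i < j the intersection is x = (a_i − a_j) / (j − i). Reading off the sorted break points: {-5, 4, 7}.
Verification: at each break x_0, at least two indices attain the minimum of min_i(a_i + i · x_0).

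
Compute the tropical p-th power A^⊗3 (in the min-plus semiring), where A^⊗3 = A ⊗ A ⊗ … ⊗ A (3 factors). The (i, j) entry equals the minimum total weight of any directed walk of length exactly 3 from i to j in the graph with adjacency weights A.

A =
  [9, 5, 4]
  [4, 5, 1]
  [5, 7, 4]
A^⊗3 =
  [11, 13, 10]
  [10, 11, 9]
  [13, 14, 11]

Each entry (A^⊗3)_ij equals the minimum over all length-3 walks i = v_0 → v_1 → … → v_3 = j of Σ_t A[v_t][v_{t+1}]. For example, for (i, j) = (0, 2) we minimise over 9 possible intermediate vertex sequences; the minimum is 10, attained along the walk 0 → 1 → 2 → 2.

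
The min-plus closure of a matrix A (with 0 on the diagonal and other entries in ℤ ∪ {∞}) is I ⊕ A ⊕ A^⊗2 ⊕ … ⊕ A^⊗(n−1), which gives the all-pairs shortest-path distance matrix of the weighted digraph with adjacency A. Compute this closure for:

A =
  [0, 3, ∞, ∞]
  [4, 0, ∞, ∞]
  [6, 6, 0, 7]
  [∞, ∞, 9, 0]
Closure =
  [0, 3, ∞, ∞]
  [4, 0, ∞, ∞]
  [6, 6, 0, 7]
  [15, 15, 9, 0]

This is the Floyd-Warshall all-pairs shortest-path computation. For each intermediate vertex k = 0, 1, …, 3, update dist[i][j] ← min(dist[i][j], dist[i][k] + dist[k][j]). The final matrix gives, for each (i, j), the minimum total weight of any directed path from i to j (possibly empty when i = j).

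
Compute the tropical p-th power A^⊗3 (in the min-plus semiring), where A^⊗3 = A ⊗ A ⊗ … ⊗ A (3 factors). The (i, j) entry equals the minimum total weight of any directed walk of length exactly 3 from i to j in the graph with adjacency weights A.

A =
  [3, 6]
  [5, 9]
A^⊗3 =
  [9, 12]
  [11, 14]

Each entry (A^⊗3)_ij equals the minimum over all length-3 walks i = v_0 → v_1 → … → v_3 = j of Σ_t A[v_t][v_{t+1}]. For example, for (i, j) = (0, 1) we minimise over 4 possible intermediate vertex sequences; the minimum is 12, attained along the walk 0 → 0 → 0 → 1.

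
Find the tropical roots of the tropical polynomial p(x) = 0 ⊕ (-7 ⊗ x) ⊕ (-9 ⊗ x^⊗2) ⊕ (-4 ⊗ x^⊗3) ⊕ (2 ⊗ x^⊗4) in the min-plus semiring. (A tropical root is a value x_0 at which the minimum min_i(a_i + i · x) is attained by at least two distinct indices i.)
Roots: {-6, -5, 2, 7}

Each tropical root is a break point of the lower envelope of the lines y = a_i + i · x (there are 5 lines, with slopes 0, 1, ..., 4). Only the lines that attain the minimum somewhere contribute to roots; other lines are dominated. Here the surviving (envelope) indices are i = 4, i = 3, i = 2, i = 1, i = 0.
Intersections between consecutive envelope lines give the roots: for adjacent envelope indices i < j the intersection is x = (a_i − a_j) / (j − i). Reading off the sorted break points: {-6, -5, 2, 7}.
Verification: at each break x_0, at least two indices attain the minimum of min_i(a_i + i · x_0).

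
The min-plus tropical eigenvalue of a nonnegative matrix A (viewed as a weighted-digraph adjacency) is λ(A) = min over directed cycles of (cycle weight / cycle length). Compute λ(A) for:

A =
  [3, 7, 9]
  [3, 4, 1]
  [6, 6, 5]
λ(A) = 3

Enumerate directed cycles and compute their means (weight / length). Sample:
  cycle 0 → 0: weight = 3, length = 1, mean = 3/1 ≈ 3.000
  cycle 1 → 1: weight = 4, length = 1, mean = 4/1 ≈ 4.000
  cycle 2 → 2: weight = 5, length = 1, mean = 5/1 ≈ 5.000
  cycle 0 → 1 → 0: weight = 10, length = 2, mean = 10/2 ≈ 5.000
  cycle 0 → 2 → 0: weight = 15, length = 2, mean = 15/2 ≈ 7.500
  cycle 1 → 0 → 1: weight = 10, length = 2, mean = 10/2 ≈ 5.000
Minimum mean = 3.000, attained e.g. along the cycle 0 → 0 with weight 3 and length 1. So λ(A) = 3/1 = 3.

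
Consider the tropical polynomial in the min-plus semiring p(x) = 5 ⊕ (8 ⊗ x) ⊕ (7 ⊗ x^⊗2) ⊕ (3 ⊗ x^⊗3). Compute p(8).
p(8) = 5

A tropical monomial a ⊗ x^⊗i evaluates to a + i · x. Evaluating each term at x = 8:
  Term 0 contributes 5 + 0 · 8 = 5
  Term 1 contributes 8 + 1 · 8 = 16
  Term 2 contributes 7 + 2 · 8 = 23
  Term 3 contributes 3 + 3 · 8 = 27
p(8) = ⊕ of these = min[5, 16, 23, 27] = 5.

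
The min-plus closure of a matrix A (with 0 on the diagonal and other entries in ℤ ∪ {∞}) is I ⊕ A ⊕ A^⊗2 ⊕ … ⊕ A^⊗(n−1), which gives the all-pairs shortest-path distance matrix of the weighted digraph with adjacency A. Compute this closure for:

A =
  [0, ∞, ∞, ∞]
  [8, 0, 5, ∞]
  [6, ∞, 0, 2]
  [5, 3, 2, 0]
Closure =
  [0, ∞, ∞, ∞]
  [8, 0, 5, 7]
  [6, 5, 0, 2]
  [5, 3, 2, 0]

This is the Floyd-Warshall all-pairs shortest-path computation. For each intermediate vertex k = 0, 1, …, 3, update dist[i][j] ← min(dist[i][j], dist[i][k] + dist[k][j]). The final matrix gives, for each (i, j), the minimum total weight of any directed path from i to j (possibly empty when i = j).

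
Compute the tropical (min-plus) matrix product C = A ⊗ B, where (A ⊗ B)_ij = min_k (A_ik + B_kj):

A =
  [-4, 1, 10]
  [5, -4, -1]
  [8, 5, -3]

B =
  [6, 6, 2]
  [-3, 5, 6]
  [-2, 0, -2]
A ⊗ B =
  [-2, 2, -2]
  [-7, -1, -3]
  [-5, -3, -5]

Apply the min-plus product entry-by-entry:
  C[0][0] = min over k of (A[0][0] + B[0][0] = -4 + 6 = 2, A[0][1] + B[1][0] = 1 + -3 = -2, A[0][2] + B[2][0] = 10 + -2 = 8) = -2 (attained at k = 1)
  C[0][1] = min over k of (A[0][0] + B[0][1] = -4 + 6 = 2, A[0][1] + B[1][1] = 1 + 5 = 6, A[0][2] + B[2][1] = 10 + 0 = 10) = 2 (attained at k = 0)
  C[0][2] = min over k of (A[0][0] + B[0][2] = -4 + 2 = -2, A[0][1] + B[1][2] = 1 + 6 = 7, A[0][2] + B[2][2] = 10 + -2 = 8) = -2 (attained at k = 0)
  C[1][0] = min over k of (A[1][0] + B[0][0] = 5 + 6 = 11, A[1][1] + B[1][0] = -4 + -3 = -7, A[1][2] + B[2][0] = -1 + -2 = -3) = -7 (attained at k = 1)
  C[1][1] = min over k of (A[1][0] + B[0][1] = 5 + 6 = 11, A[1][1] + B[1][1] = -4 + 5 = 1, A[1][2] + B[2][1] = -1 + 0 = -1) = -1 (attained at k = 2)
  C[1][2] = min over k of (A[1][0] + B[0][2] = 5 + 2 = 7, A[1][1] + B[1][2] = -4 + 6 = 2, A[1][2] + B[2][2] = -1 + -2 = -3) = -3 (attained at k = 2)
  C[2][0] = min over k of (A[2][0] + B[0][0] = 8 + 6 = 14, A[2][1] + B[1][0] = 5 + -3 = 2, A[2][2] + B[2][0] = -3 + -2 = -5) = -5 (attained at k = 2)
  C[2][1] = min over k of (A[2][0] + B[0][1] = 8 + 6 = 14, A[2][1] + B[1][1] = 5 + 5 = 10, A[2][2] + B[2][1] = -3 + 0 = -3) = -3 (attained at k = 2)
  C[2][2] = min over k of (A[2][0] + B[0][2] = 8 + 2 = 10, A[2][1] + B[1][2] = 5 + 6 = 11, A[2][2] + B[2][2] = -3 + -2 = -5) = -5 (attained at k = 2)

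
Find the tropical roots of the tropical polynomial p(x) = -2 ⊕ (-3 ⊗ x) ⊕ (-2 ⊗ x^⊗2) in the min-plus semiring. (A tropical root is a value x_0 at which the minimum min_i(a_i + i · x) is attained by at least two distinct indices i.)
Roots: {-1, 1}

Each tropical root is a break point of the lower envelope of the lines y = a_i + i · x (there are 3 lines, with slopes 0, 1, ..., 2). Only the lines that attain the minimum somewhere contribute to roots; other lines are dominated. Here the surviving (envelope) indices are i = 2, i = 1, i = 0.
Intersections between consecutive envelope lines give the roots: for adjacent envelope indices i < j the intersection is x = (a_i − a_j) / (j − i). Reading off the sorted break points: {-1, 1}.
Verification: at each break x_0, at least two indices attain the minimum of min_i(a_i + i · x_0).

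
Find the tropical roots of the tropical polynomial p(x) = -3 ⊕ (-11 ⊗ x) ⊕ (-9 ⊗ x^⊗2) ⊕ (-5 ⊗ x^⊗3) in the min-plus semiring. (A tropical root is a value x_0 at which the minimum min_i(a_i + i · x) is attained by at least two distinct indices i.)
Roots: {-4, -2, 8}

Each tropical root is a break point of the lower envelope of the lines y = a_i + i · x (there are 4 lines, with slopes 0, 1, ..., 3). Only the lines that attain the minimum somewhere contribute to roots; other lines are dominated. Here the surviving (envelope) indices are i = 3, i = 2, i = 1, i = 0.
Intersections between consecutive envelope lines give the roots: for adjacent envelope indices i < j the intersection is x = (a_i − a_j) / (j − i). Reading off the sorted break points: {-4, -2, 8}.
Verification: at each break x_0, at least two indices attain the minimum of min_i(a_i + i · x_0).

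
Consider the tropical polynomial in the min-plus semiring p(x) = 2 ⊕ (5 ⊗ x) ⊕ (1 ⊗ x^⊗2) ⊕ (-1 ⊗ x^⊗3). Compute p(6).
p(6) = 2

A tropical monomial a ⊗ x^⊗i evaluates to a + i · x. Evaluating each term at x = 6:
  Term 0 contributes 2 + 0 · 6 = 2
  Term 1 contributes 5 + 1 · 6 = 11
  Term 2 contributes 1 + 2 · 6 = 13
  Term 3 contributes -1 + 3 · 6 = 17
p(6) = ⊕ of these = min[2, 11, 13, 17] = 2.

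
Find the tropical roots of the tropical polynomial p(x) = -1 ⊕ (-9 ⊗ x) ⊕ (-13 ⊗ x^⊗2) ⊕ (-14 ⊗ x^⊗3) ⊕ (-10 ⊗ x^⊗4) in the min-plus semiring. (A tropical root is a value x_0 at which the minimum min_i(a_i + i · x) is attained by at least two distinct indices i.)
Roots: {-4, 1, 4, 8}

Each tropical root is a break point of the lower envelope of the lines y = a_i + i · x (there are 5 lines, with slopes 0, 1, ..., 4). Only the lines that attain the minimum somewhere contribute to roots; other lines are dominated. Here the surviving (envelope) indices are i = 4, i = 3, i = 2, i = 1, i = 0.
Intersections between consecutive envelope lines give the roots: for adjacent envelope indices i < j the intersection is x = (a_i − a_j) / (j − i). Reading off the sorted break points: {-4, 1, 4, 8}.
Verification: at each break x_0, at least two indices attain the minimum of min_i(a_i + i · x_0).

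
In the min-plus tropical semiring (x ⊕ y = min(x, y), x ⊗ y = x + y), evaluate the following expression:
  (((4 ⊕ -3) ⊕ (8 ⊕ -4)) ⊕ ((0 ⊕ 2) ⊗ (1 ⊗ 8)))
(((4 ⊕ -3) ⊕ (8 ⊕ -4)) ⊕ ((0 ⊕ 2) ⊗ (1 ⊗ 8))) = -4

Expand innermost to outermost. Recall ⊕ takes the minimum of its arguments and ⊗ takes their sum. Working out the expression (((4 ⊕ -3) ⊕ (8 ⊕ -4)) ⊕ ((0 ⊕ 2) ⊗ (1 ⊗ 8))) gives -4.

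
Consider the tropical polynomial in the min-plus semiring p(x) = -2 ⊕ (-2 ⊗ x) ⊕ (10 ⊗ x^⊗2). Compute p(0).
p(0) = -2

A tropical monomial a ⊗ x^⊗i evaluates to a + i · x. Evaluating each term at x = 0:
  Term 0 contributes -2 + 0 · 0 = -2
  Term 1 contributes -2 + 1 · 0 = -2
  Term 2 contributes 10 + 2 · 0 = 10
p(0) = ⊕ of these = min[-2, -2, 10] = -2.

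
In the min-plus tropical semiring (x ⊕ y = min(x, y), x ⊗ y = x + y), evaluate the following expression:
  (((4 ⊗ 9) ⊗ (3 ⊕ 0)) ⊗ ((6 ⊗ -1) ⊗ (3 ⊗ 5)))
(((4 ⊗ 9) ⊗ (3 ⊕ 0)) ⊗ ((6 ⊗ -1) ⊗ (3 ⊗ 5))) = 26

Expand innermost to outermost. Recall ⊕ takes the minimum of its arguments and ⊗ takes their sum. Working out the expression (((4 ⊗ 9) ⊗ (3 ⊕ 0)) ⊗ ((6 ⊗ -1) ⊗ (3 ⊗ 5))) gives 26.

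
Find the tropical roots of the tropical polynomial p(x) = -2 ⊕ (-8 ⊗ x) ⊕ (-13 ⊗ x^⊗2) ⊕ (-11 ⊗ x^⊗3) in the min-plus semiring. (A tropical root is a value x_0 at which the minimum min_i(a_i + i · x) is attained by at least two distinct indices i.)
Roots: {-2, 5, 6}

Each tropical root is a break point of the lower envelope of the lines y = a_i + i · x (there are 4 lines, with slopes 0, 1, ..., 3). Only the lines that attain the minimum somewhere contribute to roots; other lines are dominated. Here the surviving (envelope) indices are i = 3, i = 2, i = 1, i = 0.
Intersections between consecutive envelope lines give the roots: for adjacent envelope indices i < j the intersection is x = (a_i − a_j) / (j − i). Reading off the sorted break points: {-2, 5, 6}.
Verification: at each break x_0, at least two indices attain the minimum of min_i(a_i + i · x_0).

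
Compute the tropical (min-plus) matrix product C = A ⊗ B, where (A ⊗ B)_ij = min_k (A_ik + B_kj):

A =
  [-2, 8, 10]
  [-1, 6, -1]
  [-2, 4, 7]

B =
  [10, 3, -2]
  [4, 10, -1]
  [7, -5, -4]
A ⊗ B =
  [8, 1, -4]
  [6, -6, -5]
  [8, 1, -4]

Apply the min-plus product entry-by-entry:
  C[0][0] = min over k of (A[0][0] + B[0][0] = -2 + 10 = 8, A[0][1] + B[1][0] = 8 + 4 = 12, A[0][2] + B[2][0] = 10 + 7 = 17) = 8 (attained at k = 0)
  C[0][1] = min over k of (A[0][0] + B[0][1] = -2 + 3 = 1, A[0][1] + B[1][1] = 8 + 10 = 18, A[0][2] + B[2][1] = 10 + -5 = 5) = 1 (attained at k = 0)
  C[0][2] = min over k of (A[0][0] + B[0][2] = -2 + -2 = -4, A[0][1] + B[1][2] = 8 + -1 = 7, A[0][2] + B[2][2] = 10 + -4 = 6) = -4 (attained at k = 0)
  C[1][0] = min over k of (A[1][0] + B[0][0] = -1 + 10 = 9, A[1][1] + B[1][0] = 6 + 4 = 10, A[1][2] + B[2][0] = -1 + 7 = 6) = 6 (attained at k = 2)
  C[1][1] = min over k of (A[1][0] + B[0][1] = -1 + 3 = 2, A[1][1] + B[1][1] = 6 + 10 = 16, A[1][2] + B[2][1] = -1 + -5 = -6) = -6 (attained at k = 2)
  C[1][2] = min over k of (A[1][0] + B[0][2] = -1 + -2 = -3, A[1][1] + B[1][2] = 6 + -1 = 5, A[1][2] + B[2][2] = -1 + -4 = -5) = -5 (attained at k = 2)
  C[2][0] = min over k of (A[2][0] + B[0][0] = -2 + 10 = 8, A[2][1] + B[1][0] = 4 + 4 = 8, A[2][2] + B[2][0] = 7 + 7 = 14) = 8 (attained at k = 0)
  C[2][1] = min over k of (A[2][0] + B[0][1] = -2 + 3 = 1, A[2][1] + B[1][1] = 4 + 10 = 14, A[2][2] + B[2][1] = 7 + -5 = 2) = 1 (attained at k = 0)
  C[2][2] = min over k of (A[2][0] + B[0][2] = -2 + -2 = -4, A[2][1] + B[1][2] = 4 + -1 = 3, A[2][2] + B[2][2] = 7 + -4 = 3) = -4 (attained at k = 0)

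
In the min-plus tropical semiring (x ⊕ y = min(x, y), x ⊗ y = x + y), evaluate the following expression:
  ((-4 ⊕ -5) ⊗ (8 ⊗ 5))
((-4 ⊕ -5) ⊗ (8 ⊗ 5)) = 8

Expand innermost to outermost. Recall ⊕ takes the minimum of its arguments and ⊗ takes their sum. Working out the expression ((-4 ⊕ -5) ⊗ (8 ⊗ 5)) gives 8.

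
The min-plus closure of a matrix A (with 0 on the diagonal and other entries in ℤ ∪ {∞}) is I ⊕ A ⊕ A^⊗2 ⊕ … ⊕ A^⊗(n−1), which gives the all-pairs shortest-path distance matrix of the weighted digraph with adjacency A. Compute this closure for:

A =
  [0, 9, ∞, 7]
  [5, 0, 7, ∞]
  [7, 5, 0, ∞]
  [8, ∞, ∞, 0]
Closure =
  [0, 9, 16, 7]
  [5, 0, 7, 12]
  [7, 5, 0, 14]
  [8, 17, 24, 0]

This is the Floyd-Warshall all-pairs shortest-path computation. For each intermediate vertex k = 0, 1, …, 3, update dist[i][j] ← min(dist[i][j], dist[i][k] + dist[k][j]). The final matrix gives, for each (i, j), the minimum total weight of any directed path from i to j (possibly empty when i = j).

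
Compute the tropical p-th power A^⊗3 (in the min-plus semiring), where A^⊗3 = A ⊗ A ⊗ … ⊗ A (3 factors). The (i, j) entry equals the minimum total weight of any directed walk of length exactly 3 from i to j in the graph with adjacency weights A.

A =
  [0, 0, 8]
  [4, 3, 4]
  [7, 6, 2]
A^⊗3 =
  [0, 0, 4]
  [4, 4, 8]
  [7, 7, 6]

Each entry (A^⊗3)_ij equals the minimum over all length-3 walks i = v_0 → v_1 → … → v_3 = j of Σ_t A[v_t][v_{t+1}]. For example, for (i, j) = (0, 2) we minimise over 9 possible intermediate vertex sequences; the minimum is 4, attained along the walk 0 → 0 → 1 → 2.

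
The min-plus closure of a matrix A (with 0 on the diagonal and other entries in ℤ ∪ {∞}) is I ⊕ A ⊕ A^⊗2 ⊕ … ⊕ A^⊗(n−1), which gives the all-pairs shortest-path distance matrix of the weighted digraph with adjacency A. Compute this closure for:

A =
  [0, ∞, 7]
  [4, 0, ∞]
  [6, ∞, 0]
Closure =
  [0, ∞, 7]
  [4, 0, 11]
  [6, ∞, 0]

This is the Floyd-Warshall all-pairs shortest-path computation. For each intermediate vertex k = 0, 1, …, 2, update dist[i][j] ← min(dist[i][j], dist[i][k] + dist[k][j]). The final matrix gives, for each (i, j), the minimum total weight of any directed path from i to j (possibly empty when i = j).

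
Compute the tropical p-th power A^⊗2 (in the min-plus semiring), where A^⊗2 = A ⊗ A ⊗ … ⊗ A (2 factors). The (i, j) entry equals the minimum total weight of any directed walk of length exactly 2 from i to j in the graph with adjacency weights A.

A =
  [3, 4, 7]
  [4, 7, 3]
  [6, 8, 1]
A^⊗2 =
  [6, 7, 7]
  [7, 8, 4]
  [7, 9, 2]

Each entry (A^⊗2)_ij equals the minimum over all length-2 walks i = v_0 → v_1 → … → v_2 = j of Σ_t A[v_t][v_{t+1}]. For example, for (i, j) = (0, 2) we minimise over 3 possible intermediate vertex sequences; the minimum is 7, attained along the walk 0 → 1 → 2.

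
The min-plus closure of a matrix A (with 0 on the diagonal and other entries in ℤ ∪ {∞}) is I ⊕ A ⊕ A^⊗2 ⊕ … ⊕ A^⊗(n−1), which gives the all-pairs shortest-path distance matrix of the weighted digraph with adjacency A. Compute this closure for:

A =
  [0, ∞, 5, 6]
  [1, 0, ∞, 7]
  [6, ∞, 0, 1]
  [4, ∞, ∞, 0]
Closure =
  [0, ∞, 5, 6]
  [1, 0, 6, 7]
  [5, ∞, 0, 1]
  [4, ∞, 9, 0]

This is the Floyd-Warshall all-pairs shortest-path computation. For each intermediate vertex k = 0, 1, …, 3, update dist[i][j] ← min(dist[i][j], dist[i][k] + dist[k][j]). The final matrix gives, for each (i, j), the minimum total weight of any directed path from i to j (possibly empty when i = j).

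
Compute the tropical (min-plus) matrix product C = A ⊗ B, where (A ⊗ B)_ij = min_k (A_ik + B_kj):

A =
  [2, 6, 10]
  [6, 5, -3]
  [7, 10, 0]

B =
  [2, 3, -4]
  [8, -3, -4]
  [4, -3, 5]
A ⊗ B =
  [4, 3, -2]
  [1, -6, 1]
  [4, -3, 3]

Apply the min-plus product entry-by-entry:
  C[0][0] = min over k of (A[0][0] + B[0][0] = 2 + 2 = 4, A[0][1] + B[1][0] = 6 + 8 = 14, A[0][2] + B[2][0] = 10 + 4 = 14) = 4 (attained at k = 0)
  C[0][1] = min over k of (A[0][0] + B[0][1] = 2 + 3 = 5, A[0][1] + B[1][1] = 6 + -3 = 3, A[0][2] + B[2][1] = 10 + -3 = 7) = 3 (attained at k = 1)
  C[0][2] = min over k of (A[0][0] + B[0][2] = 2 + -4 = -2, A[0][1] + B[1][2] = 6 + -4 = 2, A[0][2] + B[2][2] = 10 + 5 = 15) = -2 (attained at k = 0)
  C[1][0] = min over k of (A[1][0] + B[0][0] = 6 + 2 = 8, A[1][1] + B[1][0] = 5 + 8 = 13, A[1][2] + B[2][0] = -3 + 4 = 1) = 1 (attained at k = 2)
  C[1][1] = min over k of (A[1][0] + B[0][1] = 6 + 3 = 9, A[1][1] + B[1][1] = 5 + -3 = 2, A[1][2] + B[2][1] = -3 + -3 = -6) = -6 (attained at k = 2)
  C[1][2] = min over k of (A[1][0] + B[0][2] = 6 + -4 = 2, A[1][1] + B[1][2] = 5 + -4 = 1, A[1][2] + B[2][2] = -3 + 5 = 2) = 1 (attained at k = 1)
  C[2][0] = min over k of (A[2][0] + B[0][0] = 7 + 2 = 9, A[2][1] + B[1][0] = 10 + 8 = 18, A[2][2] + B[2][0] = 0 + 4 = 4) = 4 (attained at k = 2)
  C[2][1] = min over k of (A[2][0] + B[0][1] = 7 + 3 = 10, A[2][1] + B[1][1] = 10 + -3 = 7, A[2][2] + B[2][1] = 0 + -3 = -3) = -3 (attained at k = 2)
  C[2][2] = min over k of (A[2][0] + B[0][2] = 7 + -4 = 3, A[2][1] + B[1][2] = 10 + -4 = 6, A[2][2] + B[2][2] = 0 + 5 = 5) = 3 (attained at k = 0)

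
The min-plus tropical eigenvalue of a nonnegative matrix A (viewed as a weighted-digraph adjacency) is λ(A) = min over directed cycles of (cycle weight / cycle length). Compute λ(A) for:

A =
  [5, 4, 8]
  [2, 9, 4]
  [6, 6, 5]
λ(A) = 3

Enumerate directed cycles and compute their means (weight / length). Sample:
  cycle 0 → 0: weight = 5, length = 1, mean = 5/1 ≈ 5.000
  cycle 1 → 1: weight = 9, length = 1, mean = 9/1 ≈ 9.000
  cycle 2 → 2: weight = 5, length = 1, mean = 5/1 ≈ 5.000
  cycle 0 → 1 → 0: weight = 6, length = 2, mean = 6/2 ≈ 3.000
  cycle 0 → 2 → 0: weight = 14, length = 2, mean = 14/2 ≈ 7.000
  cycle 1 → 0 → 1: weight = 6, length = 2, mean = 6/2 ≈ 3.000
Minimum mean = 3.000, attained e.g. along the cycle 0 → 1 → 0 with weight 6 and length 2. So λ(A) = 6/2 = 3.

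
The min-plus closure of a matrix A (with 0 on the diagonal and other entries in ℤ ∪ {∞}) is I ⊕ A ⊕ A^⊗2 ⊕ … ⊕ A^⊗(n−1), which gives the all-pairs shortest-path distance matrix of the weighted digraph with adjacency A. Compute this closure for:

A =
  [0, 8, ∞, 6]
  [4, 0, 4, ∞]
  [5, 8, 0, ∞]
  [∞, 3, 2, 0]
Closure =
  [0, 8, 8, 6]
  [4, 0, 4, 10]
  [5, 8, 0, 11]
  [7, 3, 2, 0]

This is the Floyd-Warshall all-pairs shortest-path computation. For each intermediate vertex k = 0, 1, …, 3, update dist[i][j] ← min(dist[i][j], dist[i][k] + dist[k][j]). The final matrix gives, for each (i, j), the minimum total weight of any directed path from i to j (possibly empty when i = j).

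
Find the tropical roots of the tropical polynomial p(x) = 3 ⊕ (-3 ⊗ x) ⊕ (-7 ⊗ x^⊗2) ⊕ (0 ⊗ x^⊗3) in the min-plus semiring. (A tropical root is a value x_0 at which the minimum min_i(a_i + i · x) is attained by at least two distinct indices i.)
Roots: {-7, 4, 6}

Each tropical root is a break point of the lower envelope of the lines y = a_i + i · x (there are 4 lines, with slopes 0, 1, ..., 3). Only the lines that attain the minimum somewhere contribute to roots; other lines are dominated. Here the surviving (envelope) indices are i = 3, i = 2, i = 1, i = 0.
Intersections between consecutive envelope lines give the roots: for adjacent envelope indices i < j the intersection is x = (a_i − a_j) / (j − i). Reading off the sorted break points: {-7, 4, 6}.
Verification: at each break x_0, at least two indices attain the minimum of min_i(a_i + i · x_0).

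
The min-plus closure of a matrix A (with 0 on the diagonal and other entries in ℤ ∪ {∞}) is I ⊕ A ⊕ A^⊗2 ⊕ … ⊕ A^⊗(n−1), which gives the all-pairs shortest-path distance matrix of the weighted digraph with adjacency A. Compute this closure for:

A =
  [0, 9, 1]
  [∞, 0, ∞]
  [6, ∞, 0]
Closure =
  [0, 9, 1]
  [∞, 0, ∞]
  [6, 15, 0]

This is the Floyd-Warshall all-pairs shortest-path computation. For each intermediate vertex k = 0, 1, …, 2, update dist[i][j] ← min(dist[i][j], dist[i][k] + dist[k][j]). The final matrix gives, for each (i, j), the minimum total weight of any directed path from i to j (possibly empty when i = j).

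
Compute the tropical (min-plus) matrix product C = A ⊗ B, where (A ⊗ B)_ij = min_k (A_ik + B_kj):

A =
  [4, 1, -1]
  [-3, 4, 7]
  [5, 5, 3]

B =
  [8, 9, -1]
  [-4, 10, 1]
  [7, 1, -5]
A ⊗ B =
  [-3, 0, -6]
  [0, 6, -4]
  [1, 4, -2]

Apply the min-plus product entry-by-entry:
  C[0][0] = min over k of (A[0][0] + B[0][0] = 4 + 8 = 12, A[0][1] + B[1][0] = 1 + -4 = -3, A[0][2] + B[2][0] = -1 + 7 = 6) = -3 (attained at k = 1)
  C[0][1] = min over k of (A[0][0] + B[0][1] = 4 + 9 = 13, A[0][1] + B[1][1] = 1 + 10 = 11, A[0][2] + B[2][1] = -1 + 1 = 0) = 0 (attained at k = 2)
  C[0][2] = min over k of (A[0][0] + B[0][2] = 4 + -1 = 3, A[0][1] + B[1][2] = 1 + 1 = 2, A[0][2] + B[2][2] = -1 + -5 = -6) = -6 (attained at k = 2)
  C[1][0] = min over k of (A[1][0] + B[0][0] = -3 + 8 = 5, A[1][1] + B[1][0] = 4 + -4 = 0, A[1][2] + B[2][0] = 7 + 7 = 14) = 0 (attained at k = 1)
  C[1][1] = min over k of (A[1][0] + B[0][1] = -3 + 9 = 6, A[1][1] + B[1][1] = 4 + 10 = 14, A[1][2] + B[2][1] = 7 + 1 = 8) = 6 (attained at k = 0)
  C[1][2] = min over k of (A[1][0] + B[0][2] = -3 + -1 = -4, A[1][1] + B[1][2] = 4 + 1 = 5, A[1][2] + B[2][2] = 7 + -5 = 2) = -4 (attained at k = 0)
  C[2][0] = min over k of (A[2][0] + B[0][0] = 5 + 8 = 13, A[2][1] + B[1][0] = 5 + -4 = 1, A[2][2] + B[2][0] = 3 + 7 = 10) = 1 (attained at k = 1)
  C[2][1] = min over k of (A[2][0] + B[0][1] = 5 + 9 = 14, A[2][1] + B[1][1] = 5 + 10 = 15, A[2][2] + B[2][1] = 3 + 1 = 4) = 4 (attained at k = 2)
  C[2][2] = min over k of (A[2][0] + B[0][2] = 5 + -1 = 4, A[2][1] + B[1][2] = 5 + 1 = 6, A[2][2] + B[2][2] = 3 + -5 = -2) = -2 (attained at k = 2)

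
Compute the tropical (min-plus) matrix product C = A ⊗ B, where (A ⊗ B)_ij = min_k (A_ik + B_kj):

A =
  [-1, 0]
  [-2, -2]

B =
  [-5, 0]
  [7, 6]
A ⊗ B =
  [-6, -1]
  [-7, -2]

Apply the min-plus product entry-by-entry:
  C[0][0] = min over k of (A[0][0] + B[0][0] = -1 + -5 = -6, A[0][1] + B[1][0] = 0 + 7 = 7) = -6 (attained at k = 0)
  C[0][1] = min over k of (A[0][0] + B[0][1] = -1 + 0 = -1, A[0][1] + B[1][1] = 0 + 6 = 6) = -1 (attained at k = 0)
  C[1][0] = min over k of (A[1][0] + B[0][0] = -2 + -5 = -7, A[1][1] + B[1][0] = -2 + 7 = 5) = -7 (attained at k = 0)
  C[1][1] = min over k of (A[1][0] + B[0][1] = -2 + 0 = -2, A[1][1] + B[1][1] = -2 + 6 = 4) = -2 (attained at k = 0)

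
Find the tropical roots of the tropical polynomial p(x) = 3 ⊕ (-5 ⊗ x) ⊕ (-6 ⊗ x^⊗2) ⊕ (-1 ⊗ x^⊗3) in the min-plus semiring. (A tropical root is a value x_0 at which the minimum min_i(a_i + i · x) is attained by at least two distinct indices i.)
Roots: {-5, 1, 8}

Each tropical root is a break point of the lower envelope of the lines y = a_i + i · x (there are 4 lines, with slopes 0, 1, ..., 3). Only the lines that attain the minimum somewhere contribute to roots; other lines are dominated. Here the surviving (envelope) indices are i = 3, i = 2, i = 1, i = 0.
Intersections between consecutive envelope lines give the roots: for adjacent envelope indices i < j the intersection is x = (a_i − a_j) / (j − i). Reading off the sorted break points: {-5, 1, 8}.
Verification: at each break x_0, at least two indices attain the minimum of min_i(a_i + i · x_0).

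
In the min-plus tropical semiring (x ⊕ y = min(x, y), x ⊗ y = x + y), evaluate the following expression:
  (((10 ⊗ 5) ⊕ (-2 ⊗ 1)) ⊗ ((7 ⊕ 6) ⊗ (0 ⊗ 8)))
(((10 ⊗ 5) ⊕ (-2 ⊗ 1)) ⊗ ((7 ⊕ 6) ⊗ (0 ⊗ 8))) = 13

Expand innermost to outermost. Recall ⊕ takes the minimum of its arguments and ⊗ takes their sum. Working out the expression (((10 ⊗ 5) ⊕ (-2 ⊗ 1)) ⊗ ((7 ⊕ 6) ⊗ (0 ⊗ 8))) gives 13.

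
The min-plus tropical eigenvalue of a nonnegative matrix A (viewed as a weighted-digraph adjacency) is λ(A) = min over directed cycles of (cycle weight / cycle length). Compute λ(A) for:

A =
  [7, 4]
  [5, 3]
λ(A) = 3

Enumerate directed cycles and compute their means (weight / length). Sample:
  cycle 0 → 0: weight = 7, length = 1, mean = 7/1 ≈ 7.000
  cycle 1 → 1: weight = 3, length = 1, mean = 3/1 ≈ 3.000
  cycle 0 → 1 → 0: weight = 9, length = 2, mean = 9/2 ≈ 4.500
  cycle 1 → 0 → 1: weight = 9, length = 2, mean = 9/2 ≈ 4.500
Minimum mean = 3.000, attained e.g. along the cycle 1 → 1 with weight 3 and length 1. So λ(A) = 3/1 = 3.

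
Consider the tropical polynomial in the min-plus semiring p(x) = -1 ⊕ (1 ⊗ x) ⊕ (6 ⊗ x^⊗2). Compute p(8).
p(8) = -1

A tropical monomial a ⊗ x^⊗i evaluates to a + i · x. Evaluating each term at x = 8:
  Term 0 contributes -1 + 0 · 8 = -1
  Term 1 contributes 1 + 1 · 8 = 9
  Term 2 contributes 6 + 2 · 8 = 22
p(8) = ⊕ of these = min[-1, 9, 22] = -1.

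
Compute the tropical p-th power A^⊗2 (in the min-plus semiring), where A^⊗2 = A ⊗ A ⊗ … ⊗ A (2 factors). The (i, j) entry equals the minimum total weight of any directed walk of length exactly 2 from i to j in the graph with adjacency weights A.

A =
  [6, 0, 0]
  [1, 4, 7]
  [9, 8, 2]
A^⊗2 =
  [1, 4, 2]
  [5, 1, 1]
  [9, 9, 4]

Each entry (A^⊗2)_ij equals the minimum over all length-2 walks i = v_0 → v_1 → … → v_2 = j of Σ_t A[v_t][v_{t+1}]. For example, for (i, j) = (0, 2) we minimise over 3 possible intermediate vertex sequences; the minimum is 2, attained along the walk 0 → 2 → 2.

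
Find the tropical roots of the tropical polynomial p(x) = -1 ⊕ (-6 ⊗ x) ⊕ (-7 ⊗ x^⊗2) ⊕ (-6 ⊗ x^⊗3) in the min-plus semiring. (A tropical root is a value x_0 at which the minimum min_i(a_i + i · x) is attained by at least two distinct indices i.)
Roots: {-1, 1, 5}

Each tropical root is a break point of the lower envelope of the lines y = a_i + i · x (there are 4 lines, with slopes 0, 1, ..., 3). Only the lines that attain the minimum somewhere contribute to roots; other lines are dominated. Here the surviving (envelope) indices are i = 3, i = 2, i = 1, i = 0.
Intersections between consecutive envelope lines give the roots: for adjacent envelope indices i < j the intersection is x = (a_i − a_j) / (j − i). Reading off the sorted break points: {-1, 1, 5}.
Verification: at each break x_0, at least two indices attain the minimum of min_i(a_i + i · x_0).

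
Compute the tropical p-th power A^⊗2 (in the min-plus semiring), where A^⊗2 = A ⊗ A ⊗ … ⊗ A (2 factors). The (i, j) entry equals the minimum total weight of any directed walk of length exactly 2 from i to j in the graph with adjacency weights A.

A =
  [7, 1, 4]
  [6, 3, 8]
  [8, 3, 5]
A^⊗2 =
  [7, 4, 9]
  [9, 6, 10]
  [9, 6, 10]

Each entry (A^⊗2)_ij equals the minimum over all length-2 walks i = v_0 → v_1 → … → v_2 = j of Σ_t A[v_t][v_{t+1}]. For example, for (i, j) = (0, 2) we minimise over 3 possible intermediate vertex sequences; the minimum is 9, attained along the walk 0 → 1 → 2.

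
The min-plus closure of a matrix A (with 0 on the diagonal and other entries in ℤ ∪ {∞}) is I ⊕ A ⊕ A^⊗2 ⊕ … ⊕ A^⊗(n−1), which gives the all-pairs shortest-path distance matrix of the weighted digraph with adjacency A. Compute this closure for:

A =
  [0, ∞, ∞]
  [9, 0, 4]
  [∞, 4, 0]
Closure =
  [0, ∞, ∞]
  [9, 0, 4]
  [13, 4, 0]

This is the Floyd-Warshall all-pairs shortest-path computation. For each intermediate vertex k = 0, 1, …, 2, update dist[i][j] ← min(dist[i][j], dist[i][k] + dist[k][j]). The final matrix gives, for each (i, j), the minimum total weight of any directed path from i to j (possibly empty when i = j).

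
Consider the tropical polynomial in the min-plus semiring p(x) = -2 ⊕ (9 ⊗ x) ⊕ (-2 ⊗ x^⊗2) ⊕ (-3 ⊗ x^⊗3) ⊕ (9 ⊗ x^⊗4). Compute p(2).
p(2) = -2

A tropical monomial a ⊗ x^⊗i evaluates to a + i · x. Evaluating each term at x = 2:
  Term 0 contributes -2 + 0 · 2 = -2
  Term 1 contributes 9 + 1 · 2 = 11
  Term 2 contributes -2 + 2 · 2 = 2
  Term 3 contributes -3 + 3 · 2 = 3
  Term 4 contributes 9 + 4 · 2 = 17
p(2) = ⊕ of these = min[-2, 11, 2, 3, 17] = -2.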